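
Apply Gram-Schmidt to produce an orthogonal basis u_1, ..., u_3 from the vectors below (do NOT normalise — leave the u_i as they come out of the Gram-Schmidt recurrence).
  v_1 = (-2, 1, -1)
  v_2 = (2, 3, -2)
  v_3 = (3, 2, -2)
Orthogonal basis:
  u_1 = (-2, 1, -1)
  u_2 = (7/3, 17/6, -11/6)
  u_3 = (7/101, -42/101, -56/101)

Apply the Gram-Schmidt recurrence
  u_1 = v_1
  u_i = v_i − Σ_{j<i} ((v_i · u_j) / (u_j · u_j)) · u_j.

Step by step this gives:
  u_1 = (-2, 1, -1)
  u_2 = (7/3, 17/6, -11/6)
  u_3 = (7/101, -42/101, -56/101)

Orthogonality check:
  u_2 · u_1 = 0 (should be 0)
  u_3 · u_1 = 0 (should be 0)
  u_3 · u_2 = 0 (should be 0)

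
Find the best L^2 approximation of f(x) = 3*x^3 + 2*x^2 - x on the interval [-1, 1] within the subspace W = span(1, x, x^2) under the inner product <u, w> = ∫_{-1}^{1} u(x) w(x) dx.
g(x) = 2*x^2 + 4*x/5

The best approximation g ∈ W is the orthogonal projection of f onto W. Writing g = a_0 + a_1 x + a_2 x^2, the coefficients solve the normal equations G · a = b where
  G_{ij} = <φ_i, φ_j> and b_i = <f, φ_i>, with φ_0 = 1, φ_1 = x, φ_2 = x^2.
G =
  [2, 0, 2/3]
  [0, 2/3, 0]
  [2/3, 0, 2/5],
b = (4/3, 8/15, 4/5).
Solving gives a_0 = 0, a_1 = 4/5, a_2 = 2, so
  g(x) = 2*x^2 + 4*x/5.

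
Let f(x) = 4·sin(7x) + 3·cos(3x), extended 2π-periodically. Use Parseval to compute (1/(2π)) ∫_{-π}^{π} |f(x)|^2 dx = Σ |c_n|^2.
Σ |c_n|^2 = 25/2

Expand |f|^2 and use orthogonality of {sin(nx), cos(mx)} on [-π, π]:
  ∫_{-π}^{π} sin(nx)^2 dx = π, ∫ cos(mx)^2 dx = π, and cross terms integrate to 0.
So ∫_{-π}^{π} f(x)^2 dx = 4^2 · π + 3^2 · π = (16 + 9)π.
Divide by 2π: (16 + 9)/2 = 25/2.
By Parseval, this equals Σ |c_n|^2.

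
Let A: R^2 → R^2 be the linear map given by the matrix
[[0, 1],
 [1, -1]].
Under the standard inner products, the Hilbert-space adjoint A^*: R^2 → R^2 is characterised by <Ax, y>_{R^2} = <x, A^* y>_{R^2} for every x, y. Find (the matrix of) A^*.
A^* = A^T =
[[0, 1],
 [1, -1]]

For real matrices with standard dot products, the defining identity <Ax, y> = <x, A^* y> gives (Ax)^T y = x^T (A^*) y, i.e. x^T A^T y = x^T (A^*) y. Since this holds for all x, y, we must have A^* = A^T. Therefore
A^* =
[[0, 1],
 [1, -1]].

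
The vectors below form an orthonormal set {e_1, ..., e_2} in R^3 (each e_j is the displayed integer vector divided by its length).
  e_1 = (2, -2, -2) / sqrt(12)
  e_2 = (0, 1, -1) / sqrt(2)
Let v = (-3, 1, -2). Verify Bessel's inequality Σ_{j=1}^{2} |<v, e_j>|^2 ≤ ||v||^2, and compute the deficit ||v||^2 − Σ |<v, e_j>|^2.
Σ |<v, e_j>|^2 = 35/6; ||v||^2 = 14; deficit = 49/6

Write each e_j = u_j / sqrt(<u_j, u_j>) where u_j is the displayed integer vector. Then <v, e_j> = <v, u_j> / sqrt(<u_j, u_j>), so |<v, e_j>|^2 = <v, u_j>^2 / <u_j, u_j>.
Coefficients: <v, e_1> = -4/sqrt(12), <v, e_2> = 3/sqrt(2).
Square and sum: Σ |<v, e_j>|^2 = 35/6.
Compute ||v||^2 = v·v = 14.
Deficit = 14 − 35/6 = 49/6 ≥ 0, confirming Bessel's inequality. (The deficit equals ||v − Σ <v,e_j> e_j||^2, the squared distance from v to span{e_j}.)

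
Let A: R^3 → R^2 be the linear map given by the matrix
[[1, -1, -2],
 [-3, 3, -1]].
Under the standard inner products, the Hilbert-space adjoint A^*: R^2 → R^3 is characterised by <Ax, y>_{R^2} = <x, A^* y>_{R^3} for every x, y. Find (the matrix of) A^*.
A^* = A^T =
[[1, -3],
 [-1, 3],
 [-2, -1]]

For real matrices with standard dot products, the defining identity <Ax, y> = <x, A^* y> gives (Ax)^T y = x^T (A^*) y, i.e. x^T A^T y = x^T (A^*) y. Since this holds for all x, y, we must have A^* = A^T. Therefore
A^* =
[[1, -3],
 [-1, 3],
 [-2, -1]].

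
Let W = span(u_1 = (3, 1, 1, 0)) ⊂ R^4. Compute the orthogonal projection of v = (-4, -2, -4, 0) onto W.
proj_W(v) = (-54/11, -18/11, -18/11, 0)

Set up U = [u_1 | ... | u_1] ∈ R^(4×1). The projector onto W = col(U) is P = U (U^T U)^(-1) U^T.
Compute U^T U =
  [11],
and U^T v = (-18).
Solve U^T U · c = U^T v for the coefficients: c = (-18/11). The projection is proj_W(v) = U c.
Check: (v - proj_W(v)) · u_1 = 0  (should be 0).
Result: proj_W(v) = (-54/11, -18/11, -18/11, 0).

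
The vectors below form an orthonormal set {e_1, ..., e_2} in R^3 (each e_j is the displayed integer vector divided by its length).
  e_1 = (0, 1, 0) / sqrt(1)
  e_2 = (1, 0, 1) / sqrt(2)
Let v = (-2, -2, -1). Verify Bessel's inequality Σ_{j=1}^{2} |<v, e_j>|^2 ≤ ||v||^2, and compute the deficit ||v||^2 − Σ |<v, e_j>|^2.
Σ |<v, e_j>|^2 = 17/2; ||v||^2 = 9; deficit = 1/2

Write each e_j = u_j / sqrt(<u_j, u_j>) where u_j is the displayed integer vector. Then <v, e_j> = <v, u_j> / sqrt(<u_j, u_j>), so |<v, e_j>|^2 = <v, u_j>^2 / <u_j, u_j>.
Coefficients: <v, e_1> = -2/sqrt(1), <v, e_2> = -3/sqrt(2).
Square and sum: Σ |<v, e_j>|^2 = 17/2.
Compute ||v||^2 = v·v = 9.
Deficit = 9 − 17/2 = 1/2 ≥ 0, confirming Bessel's inequality. (The deficit equals ||v − Σ <v,e_j> e_j||^2, the squared distance from v to span{e_j}.)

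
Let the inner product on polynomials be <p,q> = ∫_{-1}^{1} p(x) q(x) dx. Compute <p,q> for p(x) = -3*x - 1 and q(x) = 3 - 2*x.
<p,q> = -2

Expand the product: p(x)·q(x) = 6*x^2 - 7*x - 3.
∫_{-1}^{1} of each monomial x^k gives [2/(k+1) if k even, 0 if k odd]. Integrating term-by-term (or equivalently evaluating the antiderivative F(x) = 2*x^3 - 7*x^2/2 - 3*x at the endpoints):
  F(1) − F(−1) = -9/2 − (-5/2) = -2.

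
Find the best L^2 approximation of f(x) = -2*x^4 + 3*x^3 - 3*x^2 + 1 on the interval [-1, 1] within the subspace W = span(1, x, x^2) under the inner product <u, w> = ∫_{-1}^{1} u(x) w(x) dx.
g(x) = -33*x^2/7 + 9*x/5 + 41/35

The best approximation g ∈ W is the orthogonal projection of f onto W. Writing g = a_0 + a_1 x + a_2 x^2, the coefficients solve the normal equations G · a = b where
  G_{ij} = <φ_i, φ_j> and b_i = <f, φ_i>, with φ_0 = 1, φ_1 = x, φ_2 = x^2.
G =
  [2, 0, 2/3]
  [0, 2/3, 0]
  [2/3, 0, 2/5],
b = (-4/5, 6/5, -116/105).
Solving gives a_0 = 41/35, a_1 = 9/5, a_2 = -33/7, so
  g(x) = -33*x^2/7 + 9*x/5 + 41/35.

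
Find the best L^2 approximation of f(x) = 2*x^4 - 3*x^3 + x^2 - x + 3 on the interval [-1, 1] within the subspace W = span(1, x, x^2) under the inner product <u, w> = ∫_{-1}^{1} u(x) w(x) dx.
g(x) = 19*x^2/7 - 14*x/5 + 99/35

The best approximation g ∈ W is the orthogonal projection of f onto W. Writing g = a_0 + a_1 x + a_2 x^2, the coefficients solve the normal equations G · a = b where
  G_{ij} = <φ_i, φ_j> and b_i = <f, φ_i>, with φ_0 = 1, φ_1 = x, φ_2 = x^2.
G =
  [2, 0, 2/3]
  [0, 2/3, 0]
  [2/3, 0, 2/5],
b = (112/15, -28/15, 104/35).
Solving gives a_0 = 99/35, a_1 = -14/5, a_2 = 19/7, so
  g(x) = 19*x^2/7 - 14*x/5 + 99/35.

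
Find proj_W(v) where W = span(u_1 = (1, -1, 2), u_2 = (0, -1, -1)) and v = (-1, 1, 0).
proj_W(v) = (-5/11, 13/11, -2/11)

Set up U = [u_1 | ... | u_2] ∈ R^(3×2). The projector onto W = col(U) is P = U (U^T U)^(-1) U^T.
Compute U^T U =
  [6, -1]
  [-1, 2],
and U^T v = (-2, -1).
Solve U^T U · c = U^T v for the coefficients: c = (-5/11, -8/11). The projection is proj_W(v) = U c.
Check: (v - proj_W(v)) · u_1 = 0  (should be 0).
Check: (v - proj_W(v)) · u_2 = 0  (should be 0).
Result: proj_W(v) = (-5/11, 13/11, -2/11).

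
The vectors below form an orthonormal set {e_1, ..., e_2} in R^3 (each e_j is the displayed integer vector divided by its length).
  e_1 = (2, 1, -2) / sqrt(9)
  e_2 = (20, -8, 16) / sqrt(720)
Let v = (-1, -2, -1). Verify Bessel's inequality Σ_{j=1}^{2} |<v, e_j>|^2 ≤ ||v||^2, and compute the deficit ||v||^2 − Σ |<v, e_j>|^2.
Σ |<v, e_j>|^2 = 1; ||v||^2 = 6; deficit = 5

Write each e_j = u_j / sqrt(<u_j, u_j>) where u_j is the displayed integer vector. Then <v, e_j> = <v, u_j> / sqrt(<u_j, u_j>), so |<v, e_j>|^2 = <v, u_j>^2 / <u_j, u_j>.
Coefficients: <v, e_1> = -2/sqrt(9), <v, e_2> = -20/sqrt(720).
Square and sum: Σ |<v, e_j>|^2 = 1.
Compute ||v||^2 = v·v = 6.
Deficit = 6 − 1 = 5 ≥ 0, confirming Bessel's inequality. (The deficit equals ||v − Σ <v,e_j> e_j||^2, the squared distance from v to span{e_j}.)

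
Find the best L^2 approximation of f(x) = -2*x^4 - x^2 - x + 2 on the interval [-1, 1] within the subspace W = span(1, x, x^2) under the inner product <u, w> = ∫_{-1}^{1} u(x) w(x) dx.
g(x) = -19*x^2/7 - x + 76/35

The best approximation g ∈ W is the orthogonal projection of f onto W. Writing g = a_0 + a_1 x + a_2 x^2, the coefficients solve the normal equations G · a = b where
  G_{ij} = <φ_i, φ_j> and b_i = <f, φ_i>, with φ_0 = 1, φ_1 = x, φ_2 = x^2.
G =
  [2, 0, 2/3]
  [0, 2/3, 0]
  [2/3, 0, 2/5],
b = (38/15, -2/3, 38/105).
Solving gives a_0 = 76/35, a_1 = -1, a_2 = -19/7, so
  g(x) = -19*x^2/7 - x + 76/35.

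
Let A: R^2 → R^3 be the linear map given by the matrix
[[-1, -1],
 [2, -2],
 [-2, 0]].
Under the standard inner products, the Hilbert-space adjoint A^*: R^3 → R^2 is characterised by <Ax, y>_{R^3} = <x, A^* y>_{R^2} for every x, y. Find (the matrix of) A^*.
A^* = A^T =
[[-1, 2, -2],
 [-1, -2, 0]]

For real matrices with standard dot products, the defining identity <Ax, y> = <x, A^* y> gives (Ax)^T y = x^T (A^*) y, i.e. x^T A^T y = x^T (A^*) y. Since this holds for all x, y, we must have A^* = A^T. Therefore
A^* =
[[-1, 2, -2],
 [-1, -2, 0]].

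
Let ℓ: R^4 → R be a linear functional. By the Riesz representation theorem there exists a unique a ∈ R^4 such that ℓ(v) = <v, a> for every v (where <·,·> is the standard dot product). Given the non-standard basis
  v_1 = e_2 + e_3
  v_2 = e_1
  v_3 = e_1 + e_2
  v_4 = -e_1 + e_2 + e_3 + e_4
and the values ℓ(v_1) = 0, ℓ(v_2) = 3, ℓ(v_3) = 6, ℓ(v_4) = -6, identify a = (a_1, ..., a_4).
a = (3, 3, -3, -3)

Write a = (a_1, ..., a_4) in the standard basis. For each basis vector v_i, ℓ(v_i) = <v_i, a> is a linear equation in the a_j's. Collect the n equations into a matrix system V a = ℓ, where row i of V is v_i (expressed in the standard basis). Since V is invertible (lower-triangular with 1s on the diagonal, up to permutation), solve by back-substitution:
  V =
[[0, 1, 1, 0],
 [1, 0, 0, 0],
 [1, 1, 0, 0],
 [-1, 1, 1, 1]]
  V a = (0, 3, 6, -6)
Solving gives a = (3, 3, -3, -3).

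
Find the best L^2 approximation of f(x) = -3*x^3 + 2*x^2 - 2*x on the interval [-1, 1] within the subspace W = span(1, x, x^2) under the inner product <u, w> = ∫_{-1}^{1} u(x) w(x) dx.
g(x) = 2*x^2 - 19*x/5

The best approximation g ∈ W is the orthogonal projection of f onto W. Writing g = a_0 + a_1 x + a_2 x^2, the coefficients solve the normal equations G · a = b where
  G_{ij} = <φ_i, φ_j> and b_i = <f, φ_i>, with φ_0 = 1, φ_1 = x, φ_2 = x^2.
G =
  [2, 0, 2/3]
  [0, 2/3, 0]
  [2/3, 0, 2/5],
b = (4/3, -38/15, 4/5).
Solving gives a_0 = 0, a_1 = -19/5, a_2 = 2, so
  g(x) = 2*x^2 - 19*x/5.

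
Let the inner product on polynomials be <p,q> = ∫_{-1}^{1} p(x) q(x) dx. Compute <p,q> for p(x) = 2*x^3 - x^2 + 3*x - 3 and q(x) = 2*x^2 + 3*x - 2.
<p,q> = 254/15

Expand the product: p(x)·q(x) = 4*x^5 + 4*x^4 - x^3 + 5*x^2 - 15*x + 6.
∫_{-1}^{1} of each monomial x^k gives [2/(k+1) if k even, 0 if k odd]. Integrating term-by-term (or equivalently evaluating the antiderivative F(x) = 2*x^6/3 + 4*x^5/5 - x^4/4 + 5*x^3/3 - 15*x^2/2 + 6*x at the endpoints):
  F(1) − F(−1) = 83/60 − (-311/20) = 254/15.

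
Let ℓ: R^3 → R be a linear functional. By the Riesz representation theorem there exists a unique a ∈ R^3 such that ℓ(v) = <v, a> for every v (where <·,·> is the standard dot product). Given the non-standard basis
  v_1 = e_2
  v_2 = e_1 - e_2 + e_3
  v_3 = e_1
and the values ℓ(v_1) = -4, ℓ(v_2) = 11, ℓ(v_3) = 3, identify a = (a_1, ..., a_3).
a = (3, -4, 4)

Write a = (a_1, ..., a_3) in the standard basis. For each basis vector v_i, ℓ(v_i) = <v_i, a> is a linear equation in the a_j's. Collect the n equations into a matrix system V a = ℓ, where row i of V is v_i (expressed in the standard basis). Since V is invertible (lower-triangular with 1s on the diagonal, up to permutation), solve by back-substitution:
  V =
[[0, 1, 0],
 [1, -1, 1],
 [1, 0, 0]]
  V a = (-4, 11, 3)
Solving gives a = (3, -4, 4).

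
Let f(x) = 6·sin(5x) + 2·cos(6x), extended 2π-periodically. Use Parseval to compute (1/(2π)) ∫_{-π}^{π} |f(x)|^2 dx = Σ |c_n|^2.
Σ |c_n|^2 = 20

Expand |f|^2 and use orthogonality of {sin(nx), cos(mx)} on [-π, π]:
  ∫_{-π}^{π} sin(nx)^2 dx = π, ∫ cos(mx)^2 dx = π, and cross terms integrate to 0.
So ∫_{-π}^{π} f(x)^2 dx = 6^2 · π + 2^2 · π = (36 + 4)π.
Divide by 2π: (36 + 4)/2 = 20.
By Parseval, this equals Σ |c_n|^2.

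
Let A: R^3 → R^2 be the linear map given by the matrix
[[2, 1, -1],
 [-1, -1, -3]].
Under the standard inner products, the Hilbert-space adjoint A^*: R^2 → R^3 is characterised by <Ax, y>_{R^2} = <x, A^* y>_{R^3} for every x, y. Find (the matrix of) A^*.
A^* = A^T =
[[2, -1],
 [1, -1],
 [-1, -3]]

For real matrices with standard dot products, the defining identity <Ax, y> = <x, A^* y> gives (Ax)^T y = x^T (A^*) y, i.e. x^T A^T y = x^T (A^*) y. Since this holds for all x, y, we must have A^* = A^T. Therefore
A^* =
[[2, -1],
 [1, -1],
 [-1, -3]].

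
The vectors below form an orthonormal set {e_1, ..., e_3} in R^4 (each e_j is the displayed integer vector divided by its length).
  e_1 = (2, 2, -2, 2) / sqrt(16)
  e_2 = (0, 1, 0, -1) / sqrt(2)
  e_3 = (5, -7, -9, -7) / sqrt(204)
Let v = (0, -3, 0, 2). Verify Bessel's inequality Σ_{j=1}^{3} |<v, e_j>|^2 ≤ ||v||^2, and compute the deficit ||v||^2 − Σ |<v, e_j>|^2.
Σ |<v, e_j>|^2 = 1325/102; ||v||^2 = 13; deficit = 1/102

Write each e_j = u_j / sqrt(<u_j, u_j>) where u_j is the displayed integer vector. Then <v, e_j> = <v, u_j> / sqrt(<u_j, u_j>), so |<v, e_j>|^2 = <v, u_j>^2 / <u_j, u_j>.
Coefficients: <v, e_1> = -2/sqrt(16), <v, e_2> = -5/sqrt(2), <v, e_3> = 7/sqrt(204).
Square and sum: Σ |<v, e_j>|^2 = 1325/102.
Compute ||v||^2 = v·v = 13.
Deficit = 13 − 1325/102 = 1/102 ≥ 0, confirming Bessel's inequality. (The deficit equals ||v − Σ <v,e_j> e_j||^2, the squared distance from v to span{e_j}.)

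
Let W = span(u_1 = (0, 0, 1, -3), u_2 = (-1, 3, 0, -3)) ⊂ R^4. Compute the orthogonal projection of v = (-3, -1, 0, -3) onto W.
proj_W(v) = (-9/109, 27/109, 90/109, -297/109)

Set up U = [u_1 | ... | u_2] ∈ R^(4×2). The projector onto W = col(U) is P = U (U^T U)^(-1) U^T.
Compute U^T U =
  [10, 9]
  [9, 19],
and U^T v = (9, 9).
Solve U^T U · c = U^T v for the coefficients: c = (90/109, 9/109). The projection is proj_W(v) = U c.
Check: (v - proj_W(v)) · u_1 = 0  (should be 0).
Check: (v - proj_W(v)) · u_2 = 0  (should be 0).
Result: proj_W(v) = (-9/109, 27/109, 90/109, -297/109).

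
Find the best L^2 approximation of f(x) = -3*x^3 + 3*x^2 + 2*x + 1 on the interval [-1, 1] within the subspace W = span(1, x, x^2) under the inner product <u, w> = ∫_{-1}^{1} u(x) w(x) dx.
g(x) = 3*x^2 + x/5 + 1

The best approximation g ∈ W is the orthogonal projection of f onto W. Writing g = a_0 + a_1 x + a_2 x^2, the coefficients solve the normal equations G · a = b where
  G_{ij} = <φ_i, φ_j> and b_i = <f, φ_i>, with φ_0 = 1, φ_1 = x, φ_2 = x^2.
G =
  [2, 0, 2/3]
  [0, 2/3, 0]
  [2/3, 0, 2/5],
b = (4, 2/15, 28/15).
Solving gives a_0 = 1, a_1 = 1/5, a_2 = 3, so
  g(x) = 3*x^2 + x/5 + 1.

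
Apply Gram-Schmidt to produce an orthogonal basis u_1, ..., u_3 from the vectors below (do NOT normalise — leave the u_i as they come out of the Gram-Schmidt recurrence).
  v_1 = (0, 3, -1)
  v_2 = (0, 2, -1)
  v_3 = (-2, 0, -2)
Orthogonal basis:
  u_1 = (0, 3, -1)
  u_2 = (0, -1/10, -3/10)
  u_3 = (-2, 0, 0)

Apply the Gram-Schmidt recurrence
  u_1 = v_1
  u_i = v_i − Σ_{j<i} ((v_i · u_j) / (u_j · u_j)) · u_j.

Step by step this gives:
  u_1 = (0, 3, -1)
  u_2 = (0, -1/10, -3/10)
  u_3 = (-2, 0, 0)

Orthogonality check:
  u_2 · u_1 = 0 (should be 0)
  u_3 · u_1 = 0 (should be 0)
  u_3 · u_2 = 0 (should be 0)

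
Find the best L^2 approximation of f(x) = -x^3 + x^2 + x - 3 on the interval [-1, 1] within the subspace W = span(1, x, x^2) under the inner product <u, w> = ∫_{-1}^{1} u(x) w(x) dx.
g(x) = x^2 + 2*x/5 - 3

The best approximation g ∈ W is the orthogonal projection of f onto W. Writing g = a_0 + a_1 x + a_2 x^2, the coefficients solve the normal equations G · a = b where
  G_{ij} = <φ_i, φ_j> and b_i = <f, φ_i>, with φ_0 = 1, φ_1 = x, φ_2 = x^2.
G =
  [2, 0, 2/3]
  [0, 2/3, 0]
  [2/3, 0, 2/5],
b = (-16/3, 4/15, -8/5).
Solving gives a_0 = -3, a_1 = 2/5, a_2 = 1, so
  g(x) = x^2 + 2*x/5 - 3.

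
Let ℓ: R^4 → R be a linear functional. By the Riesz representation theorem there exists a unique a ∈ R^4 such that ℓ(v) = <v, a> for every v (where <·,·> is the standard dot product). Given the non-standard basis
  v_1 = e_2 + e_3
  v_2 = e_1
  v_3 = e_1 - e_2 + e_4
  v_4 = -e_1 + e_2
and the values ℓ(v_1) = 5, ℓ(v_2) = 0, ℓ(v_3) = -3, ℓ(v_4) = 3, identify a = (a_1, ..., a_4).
a = (0, 3, 2, 0)

Write a = (a_1, ..., a_4) in the standard basis. For each basis vector v_i, ℓ(v_i) = <v_i, a> is a linear equation in the a_j's. Collect the n equations into a matrix system V a = ℓ, where row i of V is v_i (expressed in the standard basis). Since V is invertible (lower-triangular with 1s on the diagonal, up to permutation), solve by back-substitution:
  V =
[[0, 1, 1, 0],
 [1, 0, 0, 0],
 [1, -1, 0, 1],
 [-1, 1, 0, 0]]
  V a = (5, 0, -3, 3)
Solving gives a = (0, 3, 2, 0).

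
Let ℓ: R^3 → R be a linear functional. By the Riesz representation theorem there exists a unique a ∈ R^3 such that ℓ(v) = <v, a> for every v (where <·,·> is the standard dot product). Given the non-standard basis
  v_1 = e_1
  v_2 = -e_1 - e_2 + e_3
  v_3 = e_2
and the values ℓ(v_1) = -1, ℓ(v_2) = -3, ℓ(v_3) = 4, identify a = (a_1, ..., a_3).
a = (-1, 4, 0)

Write a = (a_1, ..., a_3) in the standard basis. For each basis vector v_i, ℓ(v_i) = <v_i, a> is a linear equation in the a_j's. Collect the n equations into a matrix system V a = ℓ, where row i of V is v_i (expressed in the standard basis). Since V is invertible (lower-triangular with 1s on the diagonal, up to permutation), solve by back-substitution:
  V =
[[1, 0, 0],
 [-1, -1, 1],
 [0, 1, 0]]
  V a = (-1, -3, 4)
Solving gives a = (-1, 4, 0).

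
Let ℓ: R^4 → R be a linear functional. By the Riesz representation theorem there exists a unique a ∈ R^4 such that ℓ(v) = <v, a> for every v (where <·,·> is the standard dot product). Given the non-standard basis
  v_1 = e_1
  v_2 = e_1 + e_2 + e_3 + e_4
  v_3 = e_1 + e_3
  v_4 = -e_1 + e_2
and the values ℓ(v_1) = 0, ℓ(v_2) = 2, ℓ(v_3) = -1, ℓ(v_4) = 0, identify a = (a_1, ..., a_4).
a = (0, 0, -1, 3)

Write a = (a_1, ..., a_4) in the standard basis. For each basis vector v_i, ℓ(v_i) = <v_i, a> is a linear equation in the a_j's. Collect the n equations into a matrix system V a = ℓ, where row i of V is v_i (expressed in the standard basis). Since V is invertible (lower-triangular with 1s on the diagonal, up to permutation), solve by back-substitution:
  V =
[[1, 0, 0, 0],
 [1, 1, 1, 1],
 [1, 0, 1, 0],
 [-1, 1, 0, 0]]
  V a = (0, 2, -1, 0)
Solving gives a = (0, 0, -1, 3).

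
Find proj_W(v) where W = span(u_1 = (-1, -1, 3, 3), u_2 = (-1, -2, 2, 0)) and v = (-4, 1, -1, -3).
proj_W(v) = (0, -9/11, -9/11, -27/11)

Set up U = [u_1 | ... | u_2] ∈ R^(4×2). The projector onto W = col(U) is P = U (U^T U)^(-1) U^T.
Compute U^T U =
  [20, 9]
  [9, 9],
and U^T v = (-9, 0).
Solve U^T U · c = U^T v for the coefficients: c = (-9/11, 9/11). The projection is proj_W(v) = U c.
Check: (v - proj_W(v)) · u_1 = 0  (should be 0).
Check: (v - proj_W(v)) · u_2 = 0  (should be 0).
Result: proj_W(v) = (0, -9/11, -9/11, -27/11).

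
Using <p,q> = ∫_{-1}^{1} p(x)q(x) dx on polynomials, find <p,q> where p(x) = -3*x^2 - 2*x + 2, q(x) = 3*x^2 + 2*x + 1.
<p,q> = -4/15

Expand the product: p(x)·q(x) = -9*x^4 - 12*x^3 - x^2 + 2*x + 2.
∫_{-1}^{1} of each monomial x^k gives [2/(k+1) if k even, 0 if k odd]. Integrating term-by-term (or equivalently evaluating the antiderivative F(x) = -9*x^5/5 - 3*x^4 - x^3/3 + x^2 + 2*x at the endpoints):
  F(1) − F(−1) = -32/15 − (-28/15) = -4/15.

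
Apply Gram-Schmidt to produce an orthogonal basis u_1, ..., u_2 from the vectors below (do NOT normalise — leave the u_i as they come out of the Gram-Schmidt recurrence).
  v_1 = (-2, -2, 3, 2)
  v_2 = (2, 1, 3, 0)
Orthogonal basis:
  u_1 = (-2, -2, 3, 2)
  u_2 = (16/7, 9/7, 18/7, -2/7)

Apply the Gram-Schmidt recurrence
  u_1 = v_1
  u_i = v_i − Σ_{j<i} ((v_i · u_j) / (u_j · u_j)) · u_j.

Step by step this gives:
  u_1 = (-2, -2, 3, 2)
  u_2 = (16/7, 9/7, 18/7, -2/7)

Orthogonality check:
  u_2 · u_1 = 0 (should be 0)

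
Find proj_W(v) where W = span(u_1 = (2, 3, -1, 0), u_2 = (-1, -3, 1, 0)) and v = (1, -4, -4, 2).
proj_W(v) = (1, -12/5, 4/5, 0)

Set up U = [u_1 | ... | u_2] ∈ R^(4×2). The projector onto W = col(U) is P = U (U^T U)^(-1) U^T.
Compute U^T U =
  [14, -12]
  [-12, 11],
and U^T v = (-6, 7).
Solve U^T U · c = U^T v for the coefficients: c = (9/5, 13/5). The projection is proj_W(v) = U c.
Check: (v - proj_W(v)) · u_1 = 0  (should be 0).
Check: (v - proj_W(v)) · u_2 = 0  (should be 0).
Result: proj_W(v) = (1, -12/5, 4/5, 0).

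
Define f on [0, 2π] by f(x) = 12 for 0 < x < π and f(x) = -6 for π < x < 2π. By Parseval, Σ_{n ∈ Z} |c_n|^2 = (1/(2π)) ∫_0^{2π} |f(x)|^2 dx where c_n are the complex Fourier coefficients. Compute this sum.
Σ |c_n|^2 = 90

Parseval equates the L^2 energy of f (normalised by 1/(2π)) with the ℓ^2 sum of its Fourier coefficients: (1/(2π)) ∫_0^{2π} |f|^2 = Σ |c_n|^2.
Compute the left side: (1/(2π)) [∫_0^π 12^2 dx + ∫_π^{2π} (-6)^2 dx] = (1/(2π)) · (144π + 36π) = (144 + 36)/2 = 90.
So Σ_{n ∈ Z} |c_n|^2 = 90.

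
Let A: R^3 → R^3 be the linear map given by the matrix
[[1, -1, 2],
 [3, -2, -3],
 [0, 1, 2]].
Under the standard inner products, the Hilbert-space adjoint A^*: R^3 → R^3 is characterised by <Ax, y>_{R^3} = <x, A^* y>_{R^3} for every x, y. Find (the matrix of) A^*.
A^* = A^T =
[[1, 3, 0],
 [-1, -2, 1],
 [2, -3, 2]]

For real matrices with standard dot products, the defining identity <Ax, y> = <x, A^* y> gives (Ax)^T y = x^T (A^*) y, i.e. x^T A^T y = x^T (A^*) y. Since this holds for all x, y, we must have A^* = A^T. Therefore
A^* =
[[1, 3, 0],
 [-1, -2, 1],
 [2, -3, 2]].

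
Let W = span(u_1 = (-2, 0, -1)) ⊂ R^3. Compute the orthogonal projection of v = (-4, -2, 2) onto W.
proj_W(v) = (-12/5, 0, -6/5)

Set up U = [u_1 | ... | u_1] ∈ R^(3×1). The projector onto W = col(U) is P = U (U^T U)^(-1) U^T.
Compute U^T U =
  [5],
and U^T v = (6).
Solve U^T U · c = U^T v for the coefficients: c = (6/5). The projection is proj_W(v) = U c.
Check: (v - proj_W(v)) · u_1 = 0  (should be 0).
Result: proj_W(v) = (-12/5, 0, -6/5).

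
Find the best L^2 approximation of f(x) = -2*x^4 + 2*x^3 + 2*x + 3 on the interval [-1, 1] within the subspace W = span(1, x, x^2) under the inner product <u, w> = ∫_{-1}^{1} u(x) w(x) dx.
g(x) = -12*x^2/7 + 16*x/5 + 111/35

The best approximation g ∈ W is the orthogonal projection of f onto W. Writing g = a_0 + a_1 x + a_2 x^2, the coefficients solve the normal equations G · a = b where
  G_{ij} = <φ_i, φ_j> and b_i = <f, φ_i>, with φ_0 = 1, φ_1 = x, φ_2 = x^2.
G =
  [2, 0, 2/3]
  [0, 2/3, 0]
  [2/3, 0, 2/5],
b = (26/5, 32/15, 10/7).
Solving gives a_0 = 111/35, a_1 = 16/5, a_2 = -12/7, so
  g(x) = -12*x^2/7 + 16*x/5 + 111/35.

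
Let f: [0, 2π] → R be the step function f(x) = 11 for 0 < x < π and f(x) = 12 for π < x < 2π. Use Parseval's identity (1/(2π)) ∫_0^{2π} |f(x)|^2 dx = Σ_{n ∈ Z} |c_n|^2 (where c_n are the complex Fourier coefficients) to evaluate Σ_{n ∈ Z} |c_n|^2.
Σ |c_n|^2 = 265/2

Parseval equates the L^2 energy of f (normalised by 1/(2π)) with the ℓ^2 sum of its Fourier coefficients: (1/(2π)) ∫_0^{2π} |f|^2 = Σ |c_n|^2.
Compute the left side: (1/(2π)) [∫_0^π 11^2 dx + ∫_π^{2π} 12^2 dx] = (1/(2π)) · (121π + 144π) = (121 + 144)/2 = 265/2.
So Σ_{n ∈ Z} |c_n|^2 = 265/2.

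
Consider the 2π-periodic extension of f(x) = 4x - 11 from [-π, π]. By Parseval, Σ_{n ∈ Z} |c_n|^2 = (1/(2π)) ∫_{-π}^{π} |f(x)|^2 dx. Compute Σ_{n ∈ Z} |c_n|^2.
Σ |c_n|^2 = 16π^2/3 + 121

Expand and integrate term by term over [-π, π]:
  ∫ (4x)^2 dx = 16·(2π^3/3); ∫ 2·4·(-11)·x dx = 0 (odd integrand); ∫ (-11)^2 dx = 121·2π.
So (1/(2π)) ∫_{-π}^{π} (4x - 11)^2 dx = 16π^2/3 + 121 = 16π^2/3 + 121.
Parseval ⇒ Σ |c_n|^2 = 16π^2/3 + 121.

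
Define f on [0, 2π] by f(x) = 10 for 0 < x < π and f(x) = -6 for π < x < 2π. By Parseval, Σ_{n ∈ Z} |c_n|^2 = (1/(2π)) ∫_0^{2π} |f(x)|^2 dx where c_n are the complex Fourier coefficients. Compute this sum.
Σ |c_n|^2 = 68

Parseval equates the L^2 energy of f (normalised by 1/(2π)) with the ℓ^2 sum of its Fourier coefficients: (1/(2π)) ∫_0^{2π} |f|^2 = Σ |c_n|^2.
Compute the left side: (1/(2π)) [∫_0^π 10^2 dx + ∫_π^{2π} (-6)^2 dx] = (1/(2π)) · (100π + 36π) = (100 + 36)/2 = 68.
So Σ_{n ∈ Z} |c_n|^2 = 68.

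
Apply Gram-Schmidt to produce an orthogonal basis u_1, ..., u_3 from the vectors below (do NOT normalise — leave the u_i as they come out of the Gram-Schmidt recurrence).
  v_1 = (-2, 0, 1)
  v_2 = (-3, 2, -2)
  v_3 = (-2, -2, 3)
Orthogonal basis:
  u_1 = (-2, 0, 1)
  u_2 = (-7/5, 2, -14/5)
  u_3 = (-4/23, -14/23, -8/23)

Apply the Gram-Schmidt recurrence
  u_1 = v_1
  u_i = v_i − Σ_{j<i} ((v_i · u_j) / (u_j · u_j)) · u_j.

Step by step this gives:
  u_1 = (-2, 0, 1)
  u_2 = (-7/5, 2, -14/5)
  u_3 = (-4/23, -14/23, -8/23)

Orthogonality check:
  u_2 · u_1 = 0 (should be 0)
  u_3 · u_1 = 0 (should be 0)
  u_3 · u_2 = 0 (should be 0)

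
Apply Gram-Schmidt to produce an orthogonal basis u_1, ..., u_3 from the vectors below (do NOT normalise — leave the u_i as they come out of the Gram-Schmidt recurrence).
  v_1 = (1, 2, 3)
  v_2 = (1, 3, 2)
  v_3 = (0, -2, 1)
Orthogonal basis:
  u_1 = (1, 2, 3)
  u_2 = (1/14, 8/7, -11/14)
  u_3 = (5/27, -1/27, -1/27)

Apply the Gram-Schmidt recurrence
  u_1 = v_1
  u_i = v_i − Σ_{j<i} ((v_i · u_j) / (u_j · u_j)) · u_j.

Step by step this gives:
  u_1 = (1, 2, 3)
  u_2 = (1/14, 8/7, -11/14)
  u_3 = (5/27, -1/27, -1/27)

Orthogonality check:
  u_2 · u_1 = 0 (should be 0)
  u_3 · u_1 = 0 (should be 0)
  u_3 · u_2 = 0 (should be 0)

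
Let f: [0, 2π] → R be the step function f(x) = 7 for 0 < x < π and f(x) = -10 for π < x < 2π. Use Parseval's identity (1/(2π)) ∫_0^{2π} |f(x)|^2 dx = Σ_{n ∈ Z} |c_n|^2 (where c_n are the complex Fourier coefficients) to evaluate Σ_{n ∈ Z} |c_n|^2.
Σ |c_n|^2 = 149/2

Parseval equates the L^2 energy of f (normalised by 1/(2π)) with the ℓ^2 sum of its Fourier coefficients: (1/(2π)) ∫_0^{2π} |f|^2 = Σ |c_n|^2.
Compute the left side: (1/(2π)) [∫_0^π 7^2 dx + ∫_π^{2π} (-10)^2 dx] = (1/(2π)) · (49π + 100π) = (49 + 100)/2 = 149/2.
So Σ_{n ∈ Z} |c_n|^2 = 149/2.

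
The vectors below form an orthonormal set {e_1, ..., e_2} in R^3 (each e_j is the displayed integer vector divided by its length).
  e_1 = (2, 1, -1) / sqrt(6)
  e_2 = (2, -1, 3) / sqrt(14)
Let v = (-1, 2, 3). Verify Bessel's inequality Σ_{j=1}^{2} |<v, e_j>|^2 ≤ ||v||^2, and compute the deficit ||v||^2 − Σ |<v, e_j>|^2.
Σ |<v, e_j>|^2 = 23/7; ||v||^2 = 14; deficit = 75/7

Write each e_j = u_j / sqrt(<u_j, u_j>) where u_j is the displayed integer vector. Then <v, e_j> = <v, u_j> / sqrt(<u_j, u_j>), so |<v, e_j>|^2 = <v, u_j>^2 / <u_j, u_j>.
Coefficients: <v, e_1> = -3/sqrt(6), <v, e_2> = 5/sqrt(14).
Square and sum: Σ |<v, e_j>|^2 = 23/7.
Compute ||v||^2 = v·v = 14.
Deficit = 14 − 23/7 = 75/7 ≥ 0, confirming Bessel's inequality. (The deficit equals ||v − Σ <v,e_j> e_j||^2, the squared distance from v to span{e_j}.)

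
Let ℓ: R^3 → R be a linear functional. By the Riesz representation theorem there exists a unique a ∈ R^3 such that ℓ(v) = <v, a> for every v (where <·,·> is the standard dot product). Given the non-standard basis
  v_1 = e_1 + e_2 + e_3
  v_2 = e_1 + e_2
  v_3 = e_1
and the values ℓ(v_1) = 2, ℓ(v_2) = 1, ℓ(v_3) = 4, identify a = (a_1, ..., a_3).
a = (4, -3, 1)

Write a = (a_1, ..., a_3) in the standard basis. For each basis vector v_i, ℓ(v_i) = <v_i, a> is a linear equation in the a_j's. Collect the n equations into a matrix system V a = ℓ, where row i of V is v_i (expressed in the standard basis). Since V is invertible (lower-triangular with 1s on the diagonal, up to permutation), solve by back-substitution:
  V =
[[1, 1, 1],
 [1, 1, 0],
 [1, 0, 0]]
  V a = (2, 1, 4)
Solving gives a = (4, -3, 1).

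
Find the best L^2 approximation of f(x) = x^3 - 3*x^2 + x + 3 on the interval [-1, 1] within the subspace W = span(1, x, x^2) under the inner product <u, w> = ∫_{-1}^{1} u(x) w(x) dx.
g(x) = -3*x^2 + 8*x/5 + 3

The best approximation g ∈ W is the orthogonal projection of f onto W. Writing g = a_0 + a_1 x + a_2 x^2, the coefficients solve the normal equations G · a = b where
  G_{ij} = <φ_i, φ_j> and b_i = <f, φ_i>, with φ_0 = 1, φ_1 = x, φ_2 = x^2.
G =
  [2, 0, 2/3]
  [0, 2/3, 0]
  [2/3, 0, 2/5],
b = (4, 16/15, 4/5).
Solving gives a_0 = 3, a_1 = 8/5, a_2 = -3, so
  g(x) = -3*x^2 + 8*x/5 + 3.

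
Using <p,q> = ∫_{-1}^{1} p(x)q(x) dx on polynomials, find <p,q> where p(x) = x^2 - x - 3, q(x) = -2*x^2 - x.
<p,q> = 58/15

Expand the product: p(x)·q(x) = -2*x^4 + x^3 + 7*x^2 + 3*x.
∫_{-1}^{1} of each monomial x^k gives [2/(k+1) if k even, 0 if k odd]. Integrating term-by-term (or equivalently evaluating the antiderivative F(x) = -2*x^5/5 + x^4/4 + 7*x^3/3 + 3*x^2/2 at the endpoints):
  F(1) − F(−1) = 221/60 − (-11/60) = 58/15.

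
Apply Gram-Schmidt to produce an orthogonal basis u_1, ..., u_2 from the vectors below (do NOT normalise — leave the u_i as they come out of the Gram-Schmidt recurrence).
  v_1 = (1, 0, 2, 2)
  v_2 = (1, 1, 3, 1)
Orthogonal basis:
  u_1 = (1, 0, 2, 2)
  u_2 = (0, 1, 1, -1)

Apply the Gram-Schmidt recurrence
  u_1 = v_1
  u_i = v_i − Σ_{j<i} ((v_i · u_j) / (u_j · u_j)) · u_j.

Step by step this gives:
  u_1 = (1, 0, 2, 2)
  u_2 = (0, 1, 1, -1)

Orthogonality check:
  u_2 · u_1 = 0 (should be 0)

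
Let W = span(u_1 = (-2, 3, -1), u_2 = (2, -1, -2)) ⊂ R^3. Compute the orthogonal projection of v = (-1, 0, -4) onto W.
proj_W(v) = (60/101, 138/101, -312/101)

Set up U = [u_1 | ... | u_2] ∈ R^(3×2). The projector onto W = col(U) is P = U (U^T U)^(-1) U^T.
Compute U^T U =
  [14, -5]
  [-5, 9],
and U^T v = (6, 6).
Solve U^T U · c = U^T v for the coefficients: c = (84/101, 114/101). The projection is proj_W(v) = U c.
Check: (v - proj_W(v)) · u_1 = 0  (should be 0).
Check: (v - proj_W(v)) · u_2 = 0  (should be 0).
Result: proj_W(v) = (60/101, 138/101, -312/101).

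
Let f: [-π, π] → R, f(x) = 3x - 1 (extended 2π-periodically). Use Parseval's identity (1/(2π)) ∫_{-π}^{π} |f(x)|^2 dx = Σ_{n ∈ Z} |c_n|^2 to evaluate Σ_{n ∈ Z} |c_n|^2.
Σ |c_n|^2 = 3π^2 + 1

Expand and integrate term by term over [-π, π]:
  ∫ (3x)^2 dx = 9·(2π^3/3); ∫ 2·3·(-1)·x dx = 0 (odd integrand); ∫ (-1)^2 dx = 1·2π.
So (1/(2π)) ∫_{-π}^{π} (3x - 1)^2 dx = 9π^2/3 + 1 = 3π^2 + 1.
Parseval ⇒ Σ |c_n|^2 = 3π^2 + 1.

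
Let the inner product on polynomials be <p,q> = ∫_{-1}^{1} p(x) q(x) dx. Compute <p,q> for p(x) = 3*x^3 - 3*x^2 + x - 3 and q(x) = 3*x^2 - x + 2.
<p,q> = -412/15

Expand the product: p(x)·q(x) = 9*x^5 - 12*x^4 + 12*x^3 - 16*x^2 + 5*x - 6.
∫_{-1}^{1} of each monomial x^k gives [2/(k+1) if k even, 0 if k odd]. Integrating term-by-term (or equivalently evaluating the antiderivative F(x) = 3*x^6/2 - 12*x^5/5 + 3*x^4 - 16*x^3/3 + 5*x^2/2 - 6*x at the endpoints):
  F(1) − F(−1) = -101/15 − (311/15) = -412/15.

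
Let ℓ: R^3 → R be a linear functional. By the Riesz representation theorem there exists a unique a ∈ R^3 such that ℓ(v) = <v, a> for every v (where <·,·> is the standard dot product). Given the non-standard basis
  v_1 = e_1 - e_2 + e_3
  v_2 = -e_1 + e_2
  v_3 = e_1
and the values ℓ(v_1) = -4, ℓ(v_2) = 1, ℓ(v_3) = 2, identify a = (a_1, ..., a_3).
a = (2, 3, -3)

Write a = (a_1, ..., a_3) in the standard basis. For each basis vector v_i, ℓ(v_i) = <v_i, a> is a linear equation in the a_j's. Collect the n equations into a matrix system V a = ℓ, where row i of V is v_i (expressed in the standard basis). Since V is invertible (lower-triangular with 1s on the diagonal, up to permutation), solve by back-substitution:
  V =
[[1, -1, 1],
 [-1, 1, 0],
 [1, 0, 0]]
  V a = (-4, 1, 2)
Solving gives a = (2, 3, -3).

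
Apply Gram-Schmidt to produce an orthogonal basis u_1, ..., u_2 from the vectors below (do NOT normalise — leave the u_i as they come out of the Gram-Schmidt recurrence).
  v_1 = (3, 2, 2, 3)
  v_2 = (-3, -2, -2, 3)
Orthogonal basis:
  u_1 = (3, 2, 2, 3)
  u_2 = (-27/13, -18/13, -18/13, 51/13)

Apply the Gram-Schmidt recurrence
  u_1 = v_1
  u_i = v_i − Σ_{j<i} ((v_i · u_j) / (u_j · u_j)) · u_j.

Step by step this gives:
  u_1 = (3, 2, 2, 3)
  u_2 = (-27/13, -18/13, -18/13, 51/13)

Orthogonality check:
  u_2 · u_1 = 0 (should be 0)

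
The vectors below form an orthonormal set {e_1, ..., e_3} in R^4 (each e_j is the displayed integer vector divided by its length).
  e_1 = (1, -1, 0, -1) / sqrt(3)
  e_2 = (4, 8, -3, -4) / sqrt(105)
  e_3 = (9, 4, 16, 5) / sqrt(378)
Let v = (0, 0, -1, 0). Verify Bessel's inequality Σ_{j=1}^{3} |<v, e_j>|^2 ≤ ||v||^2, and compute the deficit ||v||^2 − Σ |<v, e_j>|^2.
Σ |<v, e_j>|^2 = 103/135; ||v||^2 = 1; deficit = 32/135

Write each e_j = u_j / sqrt(<u_j, u_j>) where u_j is the displayed integer vector. Then <v, e_j> = <v, u_j> / sqrt(<u_j, u_j>), so |<v, e_j>|^2 = <v, u_j>^2 / <u_j, u_j>.
Coefficients: <v, e_1> = 0/sqrt(3), <v, e_2> = 3/sqrt(105), <v, e_3> = -16/sqrt(378).
Square and sum: Σ |<v, e_j>|^2 = 103/135.
Compute ||v||^2 = v·v = 1.
Deficit = 1 − 103/135 = 32/135 ≥ 0, confirming Bessel's inequality. (The deficit equals ||v − Σ <v,e_j> e_j||^2, the squared distance from v to span{e_j}.)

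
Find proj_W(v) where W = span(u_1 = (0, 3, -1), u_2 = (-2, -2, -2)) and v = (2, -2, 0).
proj_W(v) = (6/13, -21/13, 15/13)

Set up U = [u_1 | ... | u_2] ∈ R^(3×2). The projector onto W = col(U) is P = U (U^T U)^(-1) U^T.
Compute U^T U =
  [10, -4]
  [-4, 12],
and U^T v = (-6, 0).
Solve U^T U · c = U^T v for the coefficients: c = (-9/13, -3/13). The projection is proj_W(v) = U c.
Check: (v - proj_W(v)) · u_1 = 0  (should be 0).
Check: (v - proj_W(v)) · u_2 = 0  (should be 0).
Result: proj_W(v) = (6/13, -21/13, 15/13).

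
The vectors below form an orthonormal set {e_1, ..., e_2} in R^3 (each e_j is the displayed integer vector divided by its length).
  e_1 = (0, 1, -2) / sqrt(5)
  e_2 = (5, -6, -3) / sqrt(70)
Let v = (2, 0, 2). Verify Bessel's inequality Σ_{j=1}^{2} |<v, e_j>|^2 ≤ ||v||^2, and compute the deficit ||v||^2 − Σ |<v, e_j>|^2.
Σ |<v, e_j>|^2 = 24/7; ||v||^2 = 8; deficit = 32/7

Write each e_j = u_j / sqrt(<u_j, u_j>) where u_j is the displayed integer vector. Then <v, e_j> = <v, u_j> / sqrt(<u_j, u_j>), so |<v, e_j>|^2 = <v, u_j>^2 / <u_j, u_j>.
Coefficients: <v, e_1> = -4/sqrt(5), <v, e_2> = 4/sqrt(70).
Square and sum: Σ |<v, e_j>|^2 = 24/7.
Compute ||v||^2 = v·v = 8.
Deficit = 8 − 24/7 = 32/7 ≥ 0, confirming Bessel's inequality. (The deficit equals ||v − Σ <v,e_j> e_j||^2, the squared distance from v to span{e_j}.)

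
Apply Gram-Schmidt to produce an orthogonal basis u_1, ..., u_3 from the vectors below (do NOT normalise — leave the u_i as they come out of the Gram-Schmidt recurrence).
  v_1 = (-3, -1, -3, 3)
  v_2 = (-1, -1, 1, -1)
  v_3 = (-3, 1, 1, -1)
Orthogonal basis:
  u_1 = (-3, -1, -3, 3)
  u_2 = (-17/14, -15/14, 11/14, -11/14)
  u_3 = (-40/27, 20/9, 10/27, -10/27)

Apply the Gram-Schmidt recurrence
  u_1 = v_1
  u_i = v_i − Σ_{j<i} ((v_i · u_j) / (u_j · u_j)) · u_j.

Step by step this gives:
  u_1 = (-3, -1, -3, 3)
  u_2 = (-17/14, -15/14, 11/14, -11/14)
  u_3 = (-40/27, 20/9, 10/27, -10/27)

Orthogonality check:
  u_2 · u_1 = 0 (should be 0)
  u_3 · u_1 = 0 (should be 0)
  u_3 · u_2 = 0 (should be 0)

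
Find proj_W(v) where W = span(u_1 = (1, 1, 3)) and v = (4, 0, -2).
proj_W(v) = (-2/11, -2/11, -6/11)

Set up U = [u_1 | ... | u_1] ∈ R^(3×1). The projector onto W = col(U) is P = U (U^T U)^(-1) U^T.
Compute U^T U =
  [11],
and U^T v = (-2).
Solve U^T U · c = U^T v for the coefficients: c = (-2/11). The projection is proj_W(v) = U c.
Check: (v - proj_W(v)) · u_1 = 0  (should be 0).
Result: proj_W(v) = (-2/11, -2/11, -6/11).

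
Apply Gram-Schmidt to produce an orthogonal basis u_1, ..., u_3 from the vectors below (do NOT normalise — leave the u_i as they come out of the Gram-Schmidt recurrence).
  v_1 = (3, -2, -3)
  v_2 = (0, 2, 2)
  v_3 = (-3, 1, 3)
Orthogonal basis:
  u_1 = (3, -2, -3)
  u_2 = (15/11, 12/11, 7/11)
  u_3 = (3/19, -9/19, 9/19)

Apply the Gram-Schmidt recurrence
  u_1 = v_1
  u_i = v_i − Σ_{j<i} ((v_i · u_j) / (u_j · u_j)) · u_j.

Step by step this gives:
  u_1 = (3, -2, -3)
  u_2 = (15/11, 12/11, 7/11)
  u_3 = (3/19, -9/19, 9/19)

Orthogonality check:
  u_2 · u_1 = 0 (should be 0)
  u_3 · u_1 = 0 (should be 0)
  u_3 · u_2 = 0 (should be 0)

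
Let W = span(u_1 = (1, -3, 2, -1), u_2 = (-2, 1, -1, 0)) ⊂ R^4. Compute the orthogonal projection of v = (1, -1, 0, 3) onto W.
proj_W(v) = (61/41, 7/41, 8/41, 15/41)

Set up U = [u_1 | ... | u_2] ∈ R^(4×2). The projector onto W = col(U) is P = U (U^T U)^(-1) U^T.
Compute U^T U =
  [15, -7]
  [-7, 6],
and U^T v = (1, -3).
Solve U^T U · c = U^T v for the coefficients: c = (-15/41, -38/41). The projection is proj_W(v) = U c.
Check: (v - proj_W(v)) · u_1 = 0  (should be 0).
Check: (v - proj_W(v)) · u_2 = 0  (should be 0).
Result: proj_W(v) = (61/41, 7/41, 8/41, 15/41).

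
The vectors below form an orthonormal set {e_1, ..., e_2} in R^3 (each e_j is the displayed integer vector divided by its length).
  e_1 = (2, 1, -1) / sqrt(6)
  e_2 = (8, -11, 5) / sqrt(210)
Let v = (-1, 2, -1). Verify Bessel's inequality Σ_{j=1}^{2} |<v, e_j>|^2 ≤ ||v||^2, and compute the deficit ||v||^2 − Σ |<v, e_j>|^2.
Σ |<v, e_j>|^2 = 6; ||v||^2 = 6; deficit = 0

Write each e_j = u_j / sqrt(<u_j, u_j>) where u_j is the displayed integer vector. Then <v, e_j> = <v, u_j> / sqrt(<u_j, u_j>), so |<v, e_j>|^2 = <v, u_j>^2 / <u_j, u_j>.
Coefficients: <v, e_1> = 1/sqrt(6), <v, e_2> = -35/sqrt(210).
Square and sum: Σ |<v, e_j>|^2 = 6.
Compute ||v||^2 = v·v = 6.
Deficit = 6 − 6 = 0 ≥ 0, confirming Bessel's inequality. (The deficit equals ||v − Σ <v,e_j> e_j||^2, the squared distance from v to span{e_j}.)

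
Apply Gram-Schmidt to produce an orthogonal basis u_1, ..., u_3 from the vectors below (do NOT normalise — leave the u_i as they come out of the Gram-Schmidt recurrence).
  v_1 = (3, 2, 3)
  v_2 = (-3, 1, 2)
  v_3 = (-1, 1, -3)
Orthogonal basis:
  u_1 = (3, 2, 3)
  u_2 = (-63/22, 12/11, 47/22)
  u_3 = (-43/307, 645/307, -387/307)

Apply the Gram-Schmidt recurrence
  u_1 = v_1
  u_i = v_i − Σ_{j<i} ((v_i · u_j) / (u_j · u_j)) · u_j.

Step by step this gives:
  u_1 = (3, 2, 3)
  u_2 = (-63/22, 12/11, 47/22)
  u_3 = (-43/307, 645/307, -387/307)

Orthogonality check:
  u_2 · u_1 = 0 (should be 0)
  u_3 · u_1 = 0 (should be 0)
  u_3 · u_2 = 0 (should be 0)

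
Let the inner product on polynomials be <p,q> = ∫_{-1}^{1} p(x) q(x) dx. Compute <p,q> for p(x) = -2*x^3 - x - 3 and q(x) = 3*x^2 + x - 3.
<p,q> = 158/15

Expand the product: p(x)·q(x) = -6*x^5 - 2*x^4 + 3*x^3 - 10*x^2 + 9.
∫_{-1}^{1} of each monomial x^k gives [2/(k+1) if k even, 0 if k odd]. Integrating term-by-term (or equivalently evaluating the antiderivative F(x) = -x^6 - 2*x^5/5 + 3*x^4/4 - 10*x^3/3 + 9*x at the endpoints):
  F(1) − F(−1) = 301/60 − (-331/60) = 158/15.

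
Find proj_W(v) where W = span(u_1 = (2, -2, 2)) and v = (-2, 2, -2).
proj_W(v) = (-2, 2, -2)

Set up U = [u_1 | ... | u_1] ∈ R^(3×1). The projector onto W = col(U) is P = U (U^T U)^(-1) U^T.
Compute U^T U =
  [12],
and U^T v = (-12).
Solve U^T U · c = U^T v for the coefficients: c = (-1). The projection is proj_W(v) = U c.
Check: (v - proj_W(v)) · u_1 = 0  (should be 0).
Result: proj_W(v) = (-2, 2, -2).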